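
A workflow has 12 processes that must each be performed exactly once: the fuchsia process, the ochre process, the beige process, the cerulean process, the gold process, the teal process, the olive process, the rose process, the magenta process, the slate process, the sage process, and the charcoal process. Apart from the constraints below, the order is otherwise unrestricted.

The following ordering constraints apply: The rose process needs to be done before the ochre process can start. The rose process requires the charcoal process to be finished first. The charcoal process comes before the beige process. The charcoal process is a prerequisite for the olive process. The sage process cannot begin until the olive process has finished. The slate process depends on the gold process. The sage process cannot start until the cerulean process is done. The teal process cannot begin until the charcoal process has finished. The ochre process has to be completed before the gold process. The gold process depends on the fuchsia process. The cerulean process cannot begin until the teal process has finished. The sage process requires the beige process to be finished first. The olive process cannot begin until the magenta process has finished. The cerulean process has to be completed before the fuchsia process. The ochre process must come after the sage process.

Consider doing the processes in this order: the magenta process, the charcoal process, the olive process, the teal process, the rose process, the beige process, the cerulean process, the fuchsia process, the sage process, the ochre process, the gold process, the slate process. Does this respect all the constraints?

Yes

Going through the constraints one by one, each required predecessor appears earlier in the sequence than its dependent — e.g. the olive process (position 3) is before the sage process (position 9), as required.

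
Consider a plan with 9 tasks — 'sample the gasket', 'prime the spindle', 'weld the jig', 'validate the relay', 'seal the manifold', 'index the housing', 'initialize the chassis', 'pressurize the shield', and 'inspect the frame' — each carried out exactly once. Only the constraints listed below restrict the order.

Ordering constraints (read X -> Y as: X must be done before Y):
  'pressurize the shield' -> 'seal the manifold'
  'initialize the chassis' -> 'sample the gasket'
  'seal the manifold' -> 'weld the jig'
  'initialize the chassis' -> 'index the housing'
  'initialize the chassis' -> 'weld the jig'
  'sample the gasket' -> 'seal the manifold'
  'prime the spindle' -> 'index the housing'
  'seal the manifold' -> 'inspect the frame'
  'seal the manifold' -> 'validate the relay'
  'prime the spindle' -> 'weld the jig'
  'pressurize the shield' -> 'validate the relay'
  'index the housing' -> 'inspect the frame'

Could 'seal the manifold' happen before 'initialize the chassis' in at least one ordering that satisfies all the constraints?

There is a dependency chain 'initialize the chassis' → 'sample the gasket' → 'seal the manifold', so 'seal the manifold' always comes after 'initialize the chassis'.
Hence 'seal the manifold' can never be scheduled before 'initialize the chassis'.

No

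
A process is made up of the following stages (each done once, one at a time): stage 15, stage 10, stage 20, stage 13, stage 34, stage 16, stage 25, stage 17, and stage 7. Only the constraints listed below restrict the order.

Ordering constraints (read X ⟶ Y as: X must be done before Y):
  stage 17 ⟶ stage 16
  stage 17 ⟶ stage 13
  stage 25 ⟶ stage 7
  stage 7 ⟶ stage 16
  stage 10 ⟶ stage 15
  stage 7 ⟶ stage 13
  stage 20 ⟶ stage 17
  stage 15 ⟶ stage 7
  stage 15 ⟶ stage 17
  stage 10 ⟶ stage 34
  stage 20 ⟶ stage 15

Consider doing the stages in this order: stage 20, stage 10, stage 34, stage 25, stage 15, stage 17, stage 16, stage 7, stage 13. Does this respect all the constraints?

Here stage 7 comes after stage 16.
But one of the constraints requires stage 7 before stage 16, so this ordering violates it.

No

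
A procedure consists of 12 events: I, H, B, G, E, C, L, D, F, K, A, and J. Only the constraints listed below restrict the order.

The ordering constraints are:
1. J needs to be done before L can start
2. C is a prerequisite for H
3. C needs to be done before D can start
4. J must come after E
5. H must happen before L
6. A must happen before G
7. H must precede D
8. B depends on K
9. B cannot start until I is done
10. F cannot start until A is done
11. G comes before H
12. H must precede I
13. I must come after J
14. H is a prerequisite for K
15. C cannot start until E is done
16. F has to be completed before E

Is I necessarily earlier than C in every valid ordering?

There is a chain C → H → I, which puts C before I.
So I does not have to come before C — it cannot.

No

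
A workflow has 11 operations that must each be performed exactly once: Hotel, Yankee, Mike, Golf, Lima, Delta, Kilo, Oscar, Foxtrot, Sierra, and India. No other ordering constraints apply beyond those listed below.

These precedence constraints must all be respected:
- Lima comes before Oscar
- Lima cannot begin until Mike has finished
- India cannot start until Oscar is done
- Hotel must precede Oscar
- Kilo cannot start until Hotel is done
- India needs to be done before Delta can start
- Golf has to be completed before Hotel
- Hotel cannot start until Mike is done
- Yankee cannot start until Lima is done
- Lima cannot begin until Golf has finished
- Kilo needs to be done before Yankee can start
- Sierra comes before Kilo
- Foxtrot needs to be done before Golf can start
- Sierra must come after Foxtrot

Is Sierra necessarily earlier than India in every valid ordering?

Sierra and India are not related by any chain of constraints.
There exist valid orderings with India before Sierra, so Sierra is not required to come first.

No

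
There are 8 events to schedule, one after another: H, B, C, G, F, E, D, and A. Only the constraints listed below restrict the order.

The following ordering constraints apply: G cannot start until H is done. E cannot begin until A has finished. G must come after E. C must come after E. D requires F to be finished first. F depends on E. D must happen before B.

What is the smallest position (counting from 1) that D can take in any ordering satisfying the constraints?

Every event that must precede D has to come before it. Tracing all chains that end at D, those events are: F, E, A — 3 in total.
With 3 mandatory predecessors, the earliest D can sit is position 3+1 = 4, and placing just those 3 first achieves it.

4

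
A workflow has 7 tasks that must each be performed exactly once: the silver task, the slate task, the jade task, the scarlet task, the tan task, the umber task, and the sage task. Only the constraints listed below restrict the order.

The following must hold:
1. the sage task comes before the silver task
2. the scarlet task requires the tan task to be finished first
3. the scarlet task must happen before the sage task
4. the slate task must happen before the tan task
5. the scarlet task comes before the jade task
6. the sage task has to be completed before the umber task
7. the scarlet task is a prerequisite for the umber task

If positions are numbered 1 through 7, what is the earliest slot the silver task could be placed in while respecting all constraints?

5

The tasks that are forced before the silver task, directly or transitively, are the slate task, the scarlet task, the tan task, the sage task. That's 4 tasks.
So at minimum 4 tasks come before the silver task, putting the silver task no earlier than position 5. That position is achievable by scheduling exactly those predecessors first.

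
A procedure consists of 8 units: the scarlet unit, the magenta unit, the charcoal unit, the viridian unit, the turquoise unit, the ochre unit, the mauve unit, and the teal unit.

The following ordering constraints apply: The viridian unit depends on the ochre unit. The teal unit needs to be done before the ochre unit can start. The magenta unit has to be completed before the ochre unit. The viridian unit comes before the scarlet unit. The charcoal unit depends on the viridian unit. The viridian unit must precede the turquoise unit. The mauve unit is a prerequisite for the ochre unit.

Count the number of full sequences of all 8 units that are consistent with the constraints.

36

The units with no prerequisites are the magenta unit, the mauve unit, the teal unit; any of them can be placed first.
Enumerating by repeatedly choosing an available unit (one whose prerequisites are all placed) gives 36 distinct complete orderings.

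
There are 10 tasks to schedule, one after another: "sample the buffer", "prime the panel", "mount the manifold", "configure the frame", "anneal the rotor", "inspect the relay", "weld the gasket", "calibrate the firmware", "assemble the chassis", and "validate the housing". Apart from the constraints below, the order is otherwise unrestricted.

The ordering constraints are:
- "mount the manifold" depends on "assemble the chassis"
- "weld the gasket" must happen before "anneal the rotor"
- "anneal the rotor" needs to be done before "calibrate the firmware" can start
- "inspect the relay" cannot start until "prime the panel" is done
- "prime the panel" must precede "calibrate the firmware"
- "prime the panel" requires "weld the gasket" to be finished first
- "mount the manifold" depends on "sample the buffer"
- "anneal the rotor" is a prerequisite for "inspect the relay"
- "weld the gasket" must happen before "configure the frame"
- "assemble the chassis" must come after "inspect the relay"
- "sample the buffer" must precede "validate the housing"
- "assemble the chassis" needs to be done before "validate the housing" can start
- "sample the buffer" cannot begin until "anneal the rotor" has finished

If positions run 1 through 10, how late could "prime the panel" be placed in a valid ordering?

5

The tasks that are forced after "prime the panel", directly or by a chain of constraints, are "mount the manifold", "inspect the relay", "calibrate the firmware", "assemble the chassis", "validate the housing". That's 5 tasks.
So at least 5 tasks follow "prime the panel", putting "prime the panel" no later than position 5. That position is achievable by scheduling everything else first.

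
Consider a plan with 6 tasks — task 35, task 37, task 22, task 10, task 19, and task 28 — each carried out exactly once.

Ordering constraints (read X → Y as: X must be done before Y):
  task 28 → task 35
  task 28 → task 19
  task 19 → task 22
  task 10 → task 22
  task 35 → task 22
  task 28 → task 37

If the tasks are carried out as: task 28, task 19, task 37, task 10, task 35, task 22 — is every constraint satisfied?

Checking each listed constraint against this order: for instance, task 28 is in position 1 and task 35 in position 5, so that constraint holds — and the remaining constraints check out the same way.

Yes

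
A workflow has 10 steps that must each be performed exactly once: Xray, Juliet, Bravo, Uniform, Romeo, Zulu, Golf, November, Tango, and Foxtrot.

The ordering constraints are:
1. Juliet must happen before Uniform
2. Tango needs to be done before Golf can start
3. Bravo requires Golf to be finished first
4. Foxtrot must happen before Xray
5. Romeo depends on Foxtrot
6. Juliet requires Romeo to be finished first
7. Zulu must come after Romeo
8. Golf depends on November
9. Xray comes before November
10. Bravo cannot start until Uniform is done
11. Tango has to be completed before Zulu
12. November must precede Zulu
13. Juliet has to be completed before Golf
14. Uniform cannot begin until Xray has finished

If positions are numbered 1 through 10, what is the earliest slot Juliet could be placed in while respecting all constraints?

3

The steps that are forced before Juliet, directly or transitively, are Romeo, Foxtrot. That's 2 steps.
With 2 mandatory predecessors, the earliest Juliet can sit is position 2+1 = 3, and placing just those 2 first achieves it.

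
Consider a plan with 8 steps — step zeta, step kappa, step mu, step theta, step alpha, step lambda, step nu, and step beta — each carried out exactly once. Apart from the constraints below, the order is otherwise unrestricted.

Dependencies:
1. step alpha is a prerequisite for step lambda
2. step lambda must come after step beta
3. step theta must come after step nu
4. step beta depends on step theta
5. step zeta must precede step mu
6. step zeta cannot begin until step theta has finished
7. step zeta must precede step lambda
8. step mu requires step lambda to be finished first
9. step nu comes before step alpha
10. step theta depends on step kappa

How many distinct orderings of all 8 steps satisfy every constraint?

The steps with no prerequisites are step kappa, step nu; any of them can be placed first.
Counting all ways to extend the partial order to a total order gives 18.

18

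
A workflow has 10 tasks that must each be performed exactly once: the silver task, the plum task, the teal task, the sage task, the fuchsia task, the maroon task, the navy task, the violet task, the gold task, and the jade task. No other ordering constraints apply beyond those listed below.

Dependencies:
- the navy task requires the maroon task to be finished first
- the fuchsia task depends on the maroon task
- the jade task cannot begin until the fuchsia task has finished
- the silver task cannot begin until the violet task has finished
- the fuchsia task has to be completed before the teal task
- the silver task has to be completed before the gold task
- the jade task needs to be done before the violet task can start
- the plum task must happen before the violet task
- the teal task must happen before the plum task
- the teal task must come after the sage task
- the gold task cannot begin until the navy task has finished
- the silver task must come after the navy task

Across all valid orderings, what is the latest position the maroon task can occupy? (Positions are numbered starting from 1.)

Every task that must follow the maroon task has to come after it. Tracing all chains starting from the maroon task, those tasks are: the silver task, the plum task, the teal task, the fuchsia task, the navy task, the violet task, the gold task, the jade task — 8 in total.
So at least 8 tasks follow the maroon task, putting the maroon task no later than position 2. That position is achievable by scheduling everything else first.

2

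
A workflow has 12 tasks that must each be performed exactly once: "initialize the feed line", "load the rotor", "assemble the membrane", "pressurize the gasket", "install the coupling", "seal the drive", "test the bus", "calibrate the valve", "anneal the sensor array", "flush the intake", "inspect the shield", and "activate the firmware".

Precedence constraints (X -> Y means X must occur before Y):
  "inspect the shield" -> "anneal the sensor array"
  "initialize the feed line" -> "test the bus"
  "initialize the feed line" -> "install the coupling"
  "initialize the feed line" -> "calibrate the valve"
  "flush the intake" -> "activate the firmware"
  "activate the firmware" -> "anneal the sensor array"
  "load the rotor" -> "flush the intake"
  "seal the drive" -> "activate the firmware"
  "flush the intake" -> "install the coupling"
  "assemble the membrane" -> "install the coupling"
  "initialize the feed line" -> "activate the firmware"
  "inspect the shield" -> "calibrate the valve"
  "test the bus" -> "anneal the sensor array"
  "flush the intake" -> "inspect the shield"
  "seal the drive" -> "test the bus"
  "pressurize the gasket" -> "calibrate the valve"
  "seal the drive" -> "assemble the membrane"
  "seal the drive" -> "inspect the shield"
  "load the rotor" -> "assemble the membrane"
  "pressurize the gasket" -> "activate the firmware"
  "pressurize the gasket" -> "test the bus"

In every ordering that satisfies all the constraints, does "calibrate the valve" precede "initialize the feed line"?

In fact the dependencies run the other way: "initialize the feed line" → "calibrate the valve".
So "calibrate the valve" never precedes "initialize the feed line".

No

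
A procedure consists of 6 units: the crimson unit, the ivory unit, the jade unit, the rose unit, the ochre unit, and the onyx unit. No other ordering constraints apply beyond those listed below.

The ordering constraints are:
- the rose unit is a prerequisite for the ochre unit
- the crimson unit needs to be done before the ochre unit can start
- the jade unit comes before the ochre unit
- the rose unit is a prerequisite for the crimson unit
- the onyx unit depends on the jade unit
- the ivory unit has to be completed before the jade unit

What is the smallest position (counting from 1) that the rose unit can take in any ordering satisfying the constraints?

Nothing is required before the rose unit; it can be the very first unit.

1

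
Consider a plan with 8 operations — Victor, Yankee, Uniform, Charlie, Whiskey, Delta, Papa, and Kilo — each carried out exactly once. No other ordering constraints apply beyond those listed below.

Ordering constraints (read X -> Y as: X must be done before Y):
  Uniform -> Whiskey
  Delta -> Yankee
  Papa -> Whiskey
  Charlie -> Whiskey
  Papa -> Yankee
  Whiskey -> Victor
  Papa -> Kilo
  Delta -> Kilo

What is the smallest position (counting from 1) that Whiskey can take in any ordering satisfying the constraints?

Every operation that must precede Whiskey has to come before it. Tracing all chains that end at Whiskey, those operations are: Uniform, Charlie, Papa — 3 in total.
With 3 mandatory predecessors, the earliest Whiskey can sit is position 3+1 = 4, and placing just those 3 first achieves it.

4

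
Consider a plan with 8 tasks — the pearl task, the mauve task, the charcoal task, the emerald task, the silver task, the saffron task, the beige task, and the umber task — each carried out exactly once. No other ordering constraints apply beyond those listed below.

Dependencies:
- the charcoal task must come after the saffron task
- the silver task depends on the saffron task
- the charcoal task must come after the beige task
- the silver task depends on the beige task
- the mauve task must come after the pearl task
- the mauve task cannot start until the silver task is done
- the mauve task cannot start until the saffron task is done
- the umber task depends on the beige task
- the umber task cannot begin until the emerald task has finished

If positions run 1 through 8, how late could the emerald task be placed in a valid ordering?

Following the constraints forward from the emerald task, its only required successor is the umber task.
With 1 mandatory successor out of 8 tasks total, the latest slot for the emerald task is 8−1 = 7, and it's reachable by doing all non-successors before the emerald task.

7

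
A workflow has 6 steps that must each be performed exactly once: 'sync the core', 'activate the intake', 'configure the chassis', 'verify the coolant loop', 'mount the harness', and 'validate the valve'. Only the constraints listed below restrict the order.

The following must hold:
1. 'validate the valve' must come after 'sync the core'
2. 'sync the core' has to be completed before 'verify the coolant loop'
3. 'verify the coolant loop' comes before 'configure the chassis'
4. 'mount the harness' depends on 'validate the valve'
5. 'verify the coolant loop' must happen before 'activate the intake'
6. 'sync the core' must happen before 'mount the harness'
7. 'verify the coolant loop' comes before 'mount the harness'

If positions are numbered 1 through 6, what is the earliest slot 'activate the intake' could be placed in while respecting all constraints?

The steps that are forced before 'activate the intake', directly or transitively, are 'sync the core', 'verify the coolant loop'. That's 2 steps.
So at minimum 2 steps come before 'activate the intake', putting 'activate the intake' no earlier than position 3. That position is achievable by scheduling exactly those predecessors first.

3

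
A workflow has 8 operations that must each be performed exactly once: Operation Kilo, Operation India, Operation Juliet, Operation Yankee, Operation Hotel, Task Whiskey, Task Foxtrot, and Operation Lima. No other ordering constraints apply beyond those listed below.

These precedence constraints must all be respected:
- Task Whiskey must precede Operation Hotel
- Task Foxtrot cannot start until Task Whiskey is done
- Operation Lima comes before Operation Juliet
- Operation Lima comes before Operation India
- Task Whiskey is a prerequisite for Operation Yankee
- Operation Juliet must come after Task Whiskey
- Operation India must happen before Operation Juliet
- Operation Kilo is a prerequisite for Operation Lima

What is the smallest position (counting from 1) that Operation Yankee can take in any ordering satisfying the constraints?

The only operation forced before Operation Yankee (directly or transitively) is Task Whiskey.
With 1 mandatory predecessor, the earliest Operation Yankee can sit is position 1+1 = 2, and placing just that one first achieves it.

2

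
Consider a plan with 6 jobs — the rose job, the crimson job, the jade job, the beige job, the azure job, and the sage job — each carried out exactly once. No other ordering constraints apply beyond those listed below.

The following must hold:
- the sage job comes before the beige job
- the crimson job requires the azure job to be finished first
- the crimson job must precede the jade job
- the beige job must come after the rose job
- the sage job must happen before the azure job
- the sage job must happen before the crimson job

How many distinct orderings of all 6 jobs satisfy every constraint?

The jobs with no prerequisites are the rose job, the sage job; any of them can be placed first.
Systematically extending each partial ordering one job at a time and counting, there are 14 complete orderings.

14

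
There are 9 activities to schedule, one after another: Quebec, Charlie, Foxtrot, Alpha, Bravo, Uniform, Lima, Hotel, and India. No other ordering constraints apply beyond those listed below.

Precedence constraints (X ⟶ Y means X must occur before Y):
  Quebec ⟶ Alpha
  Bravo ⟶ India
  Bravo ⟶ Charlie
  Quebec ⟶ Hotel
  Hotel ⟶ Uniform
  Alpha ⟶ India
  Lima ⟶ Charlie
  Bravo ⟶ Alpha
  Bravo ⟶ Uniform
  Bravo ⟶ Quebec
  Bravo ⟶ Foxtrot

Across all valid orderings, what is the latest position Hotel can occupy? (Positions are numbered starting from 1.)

8

The only activity forced after Hotel (directly or by a chain) is Uniform.
So at least 1 activity follows Hotel, putting Hotel no later than position 8. That position is achievable by scheduling everything else first.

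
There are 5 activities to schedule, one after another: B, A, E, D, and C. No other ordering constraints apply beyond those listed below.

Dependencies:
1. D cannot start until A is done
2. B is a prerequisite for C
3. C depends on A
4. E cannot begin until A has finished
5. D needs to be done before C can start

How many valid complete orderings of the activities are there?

The activities with no prerequisites are B, A; any of them can be placed first.
Systematically extending each partial ordering one activity at a time and counting, there are 11 complete orderings.

11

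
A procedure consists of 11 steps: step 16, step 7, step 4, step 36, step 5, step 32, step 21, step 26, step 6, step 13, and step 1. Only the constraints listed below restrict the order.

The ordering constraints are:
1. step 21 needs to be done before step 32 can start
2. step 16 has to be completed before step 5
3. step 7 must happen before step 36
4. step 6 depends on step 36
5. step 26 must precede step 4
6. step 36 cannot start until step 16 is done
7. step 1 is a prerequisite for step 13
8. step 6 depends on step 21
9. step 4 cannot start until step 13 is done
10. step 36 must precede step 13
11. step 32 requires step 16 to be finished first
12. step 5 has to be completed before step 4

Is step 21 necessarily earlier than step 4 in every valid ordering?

Nothing in the constraints links step 21 and step 4; they are unordered relative to each other.
So step 21 can come before step 4 or after — it is not forced.

No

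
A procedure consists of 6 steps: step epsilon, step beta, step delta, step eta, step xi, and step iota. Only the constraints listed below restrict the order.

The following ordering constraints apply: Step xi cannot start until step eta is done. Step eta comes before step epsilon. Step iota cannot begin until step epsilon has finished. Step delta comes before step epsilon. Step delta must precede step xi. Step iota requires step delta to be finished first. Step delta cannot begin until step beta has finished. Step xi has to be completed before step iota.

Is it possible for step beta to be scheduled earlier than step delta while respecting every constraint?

Step beta is actually forced before step delta by the constraints, so certainly some valid ordering has step beta first.

Yes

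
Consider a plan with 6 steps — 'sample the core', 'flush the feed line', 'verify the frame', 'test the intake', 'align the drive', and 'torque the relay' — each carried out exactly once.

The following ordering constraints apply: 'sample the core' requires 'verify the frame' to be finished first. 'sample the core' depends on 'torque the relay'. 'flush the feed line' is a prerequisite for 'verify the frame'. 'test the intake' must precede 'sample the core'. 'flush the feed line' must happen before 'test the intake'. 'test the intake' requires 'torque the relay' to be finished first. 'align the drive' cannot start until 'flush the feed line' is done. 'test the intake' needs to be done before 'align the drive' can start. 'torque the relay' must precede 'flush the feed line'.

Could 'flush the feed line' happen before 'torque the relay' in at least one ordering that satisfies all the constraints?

No

There is a dependency chain 'torque the relay' → 'flush the feed line', so 'flush the feed line' always comes after 'torque the relay'.
So no valid ordering can have 'flush the feed line' before 'torque the relay'.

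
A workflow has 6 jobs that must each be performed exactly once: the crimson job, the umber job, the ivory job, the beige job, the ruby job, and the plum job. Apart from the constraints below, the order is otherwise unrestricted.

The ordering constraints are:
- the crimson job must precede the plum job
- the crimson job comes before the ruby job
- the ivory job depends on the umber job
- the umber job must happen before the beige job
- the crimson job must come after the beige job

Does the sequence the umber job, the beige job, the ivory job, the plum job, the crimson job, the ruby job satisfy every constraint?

No

Here the crimson job comes after the plum job.
But one of the constraints requires the crimson job before the plum job, so this ordering violates it.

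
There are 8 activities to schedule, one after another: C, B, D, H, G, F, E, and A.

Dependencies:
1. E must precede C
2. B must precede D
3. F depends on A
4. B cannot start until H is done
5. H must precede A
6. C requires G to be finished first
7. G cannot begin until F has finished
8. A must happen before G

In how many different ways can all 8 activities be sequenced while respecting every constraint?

99

The activities with no prerequisites are H, E; any of them can be placed first.
Enumerating by repeatedly choosing an available activity (one whose prerequisites are all placed) gives 99 distinct complete orderings.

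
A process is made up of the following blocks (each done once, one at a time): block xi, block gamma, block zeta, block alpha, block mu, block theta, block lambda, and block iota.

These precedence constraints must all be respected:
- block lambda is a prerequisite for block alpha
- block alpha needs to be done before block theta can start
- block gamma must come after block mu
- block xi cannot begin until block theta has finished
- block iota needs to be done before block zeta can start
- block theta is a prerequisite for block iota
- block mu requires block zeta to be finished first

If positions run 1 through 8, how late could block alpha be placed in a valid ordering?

Every block that must follow block alpha has to come after it. Tracing all chains starting from block alpha, those blocks are: block xi, block gamma, block zeta, block mu, block theta, block iota — 6 in total.
With 6 mandatory successors out of 8 blocks total, the latest slot for block alpha is 8−6 = 2, and it's reachable by doing all non-successors before block alpha.

2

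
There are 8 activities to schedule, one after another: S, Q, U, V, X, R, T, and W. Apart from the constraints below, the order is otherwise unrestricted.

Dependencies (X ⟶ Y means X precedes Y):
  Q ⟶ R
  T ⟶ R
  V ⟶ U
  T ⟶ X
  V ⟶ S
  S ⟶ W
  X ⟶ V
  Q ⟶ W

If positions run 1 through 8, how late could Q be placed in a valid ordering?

6

Every activity that must follow Q has to come after it. Tracing all chains starting from Q, those activities are: R, W — 2 in total.
So at least 2 activities follow Q, putting Q no later than position 6. That position is achievable by scheduling everything else first.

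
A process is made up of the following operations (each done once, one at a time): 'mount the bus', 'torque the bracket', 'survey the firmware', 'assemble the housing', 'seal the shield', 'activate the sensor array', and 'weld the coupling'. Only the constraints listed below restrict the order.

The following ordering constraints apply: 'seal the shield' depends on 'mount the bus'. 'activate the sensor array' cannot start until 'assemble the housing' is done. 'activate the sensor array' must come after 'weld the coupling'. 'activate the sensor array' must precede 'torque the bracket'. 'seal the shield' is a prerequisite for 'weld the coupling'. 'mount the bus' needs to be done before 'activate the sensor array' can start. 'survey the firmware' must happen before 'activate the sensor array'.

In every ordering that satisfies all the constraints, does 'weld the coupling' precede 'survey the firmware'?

No

'weld the coupling' and 'survey the firmware' are not related by any chain of constraints.
There exist valid orderings with 'survey the firmware' before 'weld the coupling', so 'weld the coupling' is not required to come first.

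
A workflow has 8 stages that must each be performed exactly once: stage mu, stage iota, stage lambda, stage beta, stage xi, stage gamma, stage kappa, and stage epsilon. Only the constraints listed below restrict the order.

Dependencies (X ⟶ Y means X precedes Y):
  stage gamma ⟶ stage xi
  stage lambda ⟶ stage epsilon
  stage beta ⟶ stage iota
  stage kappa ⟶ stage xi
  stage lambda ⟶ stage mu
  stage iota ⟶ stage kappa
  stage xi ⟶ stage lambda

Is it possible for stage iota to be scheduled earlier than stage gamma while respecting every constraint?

Yes

No chain of constraints runs from stage gamma to stage iota, so stage gamma is not required to come first.
So a valid ordering placing stage iota earlier than stage gamma exists.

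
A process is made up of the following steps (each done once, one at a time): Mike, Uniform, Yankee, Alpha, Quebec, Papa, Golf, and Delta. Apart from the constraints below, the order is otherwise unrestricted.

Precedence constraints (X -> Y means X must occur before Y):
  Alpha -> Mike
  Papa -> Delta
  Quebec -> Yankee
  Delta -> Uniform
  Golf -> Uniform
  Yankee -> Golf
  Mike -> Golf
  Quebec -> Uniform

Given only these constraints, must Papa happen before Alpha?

No

No chain of constraints connects Papa to Alpha in either direction.
So Papa can come before Alpha or after — it is not forced.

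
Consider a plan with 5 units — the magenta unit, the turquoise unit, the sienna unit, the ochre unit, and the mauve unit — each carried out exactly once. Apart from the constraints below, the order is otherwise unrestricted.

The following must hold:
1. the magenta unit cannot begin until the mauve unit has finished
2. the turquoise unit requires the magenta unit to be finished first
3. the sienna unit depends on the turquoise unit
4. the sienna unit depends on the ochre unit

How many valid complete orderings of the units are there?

The units with no prerequisites are the ochre unit, the mauve unit; any of them can be placed first.
Counting all ways to extend the partial order to a total order gives 4.

4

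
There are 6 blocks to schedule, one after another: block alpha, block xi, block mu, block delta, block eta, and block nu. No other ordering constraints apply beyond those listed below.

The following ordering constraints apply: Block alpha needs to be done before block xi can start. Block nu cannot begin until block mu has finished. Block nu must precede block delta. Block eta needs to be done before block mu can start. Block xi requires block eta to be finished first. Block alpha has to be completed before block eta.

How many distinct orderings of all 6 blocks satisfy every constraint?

4

Block alpha is the only block with nothing required before it, so every ordering starts there.
Systematically extending each partial ordering one block at a time and counting, there are 4 complete orderings.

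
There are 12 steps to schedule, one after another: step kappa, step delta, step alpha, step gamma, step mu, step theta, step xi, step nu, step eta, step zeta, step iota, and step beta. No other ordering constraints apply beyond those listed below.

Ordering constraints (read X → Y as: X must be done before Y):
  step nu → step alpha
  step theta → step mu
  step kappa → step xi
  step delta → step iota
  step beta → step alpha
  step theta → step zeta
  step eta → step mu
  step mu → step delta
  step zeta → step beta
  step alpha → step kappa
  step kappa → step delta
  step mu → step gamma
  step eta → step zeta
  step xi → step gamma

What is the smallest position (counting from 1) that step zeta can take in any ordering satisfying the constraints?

Working backwards through the constraints from step zeta, its full set of required predecessors is step theta, step eta — 2 of them.
So at minimum 2 steps come before step zeta, putting step zeta no earlier than position 3. That position is achievable by scheduling exactly those predecessors first.

3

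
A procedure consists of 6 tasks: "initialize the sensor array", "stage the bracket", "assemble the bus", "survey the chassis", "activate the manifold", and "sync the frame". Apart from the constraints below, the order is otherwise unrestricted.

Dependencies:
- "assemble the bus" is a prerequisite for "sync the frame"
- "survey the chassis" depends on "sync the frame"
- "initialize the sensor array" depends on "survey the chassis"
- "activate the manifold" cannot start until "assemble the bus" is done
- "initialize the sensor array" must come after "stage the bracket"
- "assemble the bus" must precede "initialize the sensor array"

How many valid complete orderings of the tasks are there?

The tasks with no prerequisites are "stage the bracket", "assemble the bus"; any of them can be placed first.
Counting all ways to extend the partial order to a total order gives 19.

19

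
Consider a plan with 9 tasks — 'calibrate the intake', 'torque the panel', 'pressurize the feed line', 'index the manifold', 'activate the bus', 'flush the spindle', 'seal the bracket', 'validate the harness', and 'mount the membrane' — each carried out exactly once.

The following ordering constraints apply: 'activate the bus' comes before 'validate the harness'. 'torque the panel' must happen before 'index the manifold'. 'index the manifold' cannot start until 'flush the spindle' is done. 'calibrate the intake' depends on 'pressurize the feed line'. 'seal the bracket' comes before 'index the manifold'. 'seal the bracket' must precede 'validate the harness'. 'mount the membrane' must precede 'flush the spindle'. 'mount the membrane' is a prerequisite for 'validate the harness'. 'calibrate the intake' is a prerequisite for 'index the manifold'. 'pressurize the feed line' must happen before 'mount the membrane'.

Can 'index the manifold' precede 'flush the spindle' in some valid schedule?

Following 'flush the spindle' → 'index the manifold', 'flush the spindle' must precede 'index the manifold' in every valid ordering.
Hence 'index the manifold' can never be scheduled before 'flush the spindle'.

No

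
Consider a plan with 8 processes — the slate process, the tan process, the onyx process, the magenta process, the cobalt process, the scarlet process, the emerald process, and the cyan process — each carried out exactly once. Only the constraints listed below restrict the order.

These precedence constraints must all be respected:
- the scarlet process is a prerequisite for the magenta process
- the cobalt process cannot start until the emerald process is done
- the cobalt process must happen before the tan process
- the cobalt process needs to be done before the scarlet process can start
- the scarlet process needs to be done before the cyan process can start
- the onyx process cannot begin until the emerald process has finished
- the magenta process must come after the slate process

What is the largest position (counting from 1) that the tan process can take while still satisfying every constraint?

No constraint forces any process after the tan process, so it can be placed last, in position 8.

8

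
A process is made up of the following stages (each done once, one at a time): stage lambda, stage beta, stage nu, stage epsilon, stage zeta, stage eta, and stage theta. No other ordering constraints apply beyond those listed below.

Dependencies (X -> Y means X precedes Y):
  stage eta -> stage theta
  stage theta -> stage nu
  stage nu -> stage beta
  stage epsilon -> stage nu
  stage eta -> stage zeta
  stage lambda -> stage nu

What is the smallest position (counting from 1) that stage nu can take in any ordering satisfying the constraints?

Working backwards through the constraints from stage nu, its full set of required predecessors is stage lambda, stage epsilon, stage eta, stage theta — 4 of them.
So at minimum 4 stages come before stage nu, putting stage nu no earlier than position 5. That position is achievable by scheduling exactly those predecessors first.

5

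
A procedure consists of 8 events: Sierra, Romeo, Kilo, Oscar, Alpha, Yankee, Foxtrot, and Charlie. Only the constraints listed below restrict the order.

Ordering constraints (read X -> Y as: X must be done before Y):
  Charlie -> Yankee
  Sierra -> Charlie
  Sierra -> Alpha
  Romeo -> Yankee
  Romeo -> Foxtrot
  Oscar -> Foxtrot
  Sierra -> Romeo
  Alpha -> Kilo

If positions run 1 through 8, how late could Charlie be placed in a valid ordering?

7

The only event forced after Charlie (directly or by a chain) is Yankee.
So at least 1 event follows Charlie, putting Charlie no later than position 7. That position is achievable by scheduling everything else first.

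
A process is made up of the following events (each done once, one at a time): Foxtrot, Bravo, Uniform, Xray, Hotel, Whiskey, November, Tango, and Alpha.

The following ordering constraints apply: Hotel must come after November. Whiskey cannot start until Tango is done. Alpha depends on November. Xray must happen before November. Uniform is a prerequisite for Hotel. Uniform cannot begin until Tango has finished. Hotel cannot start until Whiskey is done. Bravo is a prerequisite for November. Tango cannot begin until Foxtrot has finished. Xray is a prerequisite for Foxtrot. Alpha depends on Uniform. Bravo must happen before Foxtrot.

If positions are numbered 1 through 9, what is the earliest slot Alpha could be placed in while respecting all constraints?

7

Working backwards through the constraints from Alpha, its full set of required predecessors is Foxtrot, Bravo, Uniform, Xray, November, Tango — 6 of them.
So at minimum 6 events come before Alpha, putting Alpha no earlier than position 7. That position is achievable by scheduling exactly those predecessors first.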